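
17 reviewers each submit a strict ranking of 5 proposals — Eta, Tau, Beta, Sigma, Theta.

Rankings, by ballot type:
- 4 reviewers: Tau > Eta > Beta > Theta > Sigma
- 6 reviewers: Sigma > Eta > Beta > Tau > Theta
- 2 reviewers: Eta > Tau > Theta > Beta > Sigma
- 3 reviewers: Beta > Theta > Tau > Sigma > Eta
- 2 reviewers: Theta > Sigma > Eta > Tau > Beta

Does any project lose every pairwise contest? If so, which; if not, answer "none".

none

Pairwise majorities:
Eta vs Tau: Eta, 10–7.
Eta–Beta: Eta 14–3.
Eta–Sigma: Sigma 11–6.
Eta vs Theta: Eta, 12–5.
Tau vs Beta: 4+2+2 = 8 for Tau, 9 for Beta — Beta by 9–8.
Tau vs Sigma: 4+2+3 = 9 for Tau, 8 for Sigma — Tau by 9–8.
Tau vs Theta: Tau is ranked higher on 4+6+2 = 12 ballots, Theta on 5. Tau wins 12–5.
Beta vs Sigma: Beta is ranked higher on 4+2+3 = 9 ballots, Sigma on 8. Beta wins 9–8.
Beta vs Theta: Beta preferred on 4+6+3 = 13 ballots; Beta wins 13–4.
Sigma vs Theta: Theta wins 11–6.
Every project wins at least one matchup (Eta beats Tau; Tau beats Sigma; Beta beats Tau; Sigma beats Eta; Theta beats Sigma), so there is no Condorcet loser.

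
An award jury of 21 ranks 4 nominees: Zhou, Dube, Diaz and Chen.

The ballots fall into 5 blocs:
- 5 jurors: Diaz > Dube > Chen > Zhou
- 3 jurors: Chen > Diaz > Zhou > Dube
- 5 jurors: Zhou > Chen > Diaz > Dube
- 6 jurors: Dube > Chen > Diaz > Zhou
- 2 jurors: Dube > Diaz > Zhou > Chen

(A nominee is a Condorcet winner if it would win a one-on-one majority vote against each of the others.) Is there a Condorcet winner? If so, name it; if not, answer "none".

none

Check each pair by majority over 21 ballots:
Zhou vs Dube: Dube wins 13–8.
Zhou vs Diaz: Diaz wins 16–5.
Zhou vs Chen: 7 to 14, Chen.
Dube vs Diaz: 6+2 = 8 for Dube, 13 for Diaz — Diaz by 13–8.
Dube–Chen: Dube 13–8.
Diaz vs Chen: Chen, 14–7.
No nominee is unbeaten: Zhou loses to Dube; Dube loses to Diaz; Diaz loses to Chen; Chen loses to Dube. In particular Dube > Chen > Diaz > Dube is a majority cycle — no Condorcet winner exists.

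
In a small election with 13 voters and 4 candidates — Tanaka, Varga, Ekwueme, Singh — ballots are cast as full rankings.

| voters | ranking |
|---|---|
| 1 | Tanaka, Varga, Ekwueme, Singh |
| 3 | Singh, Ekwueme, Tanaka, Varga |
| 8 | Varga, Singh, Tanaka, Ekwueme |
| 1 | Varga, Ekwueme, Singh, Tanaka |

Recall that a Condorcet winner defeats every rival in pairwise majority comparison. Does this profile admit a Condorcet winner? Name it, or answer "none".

Varga

Pairwise majorities:
Tanaka vs Varga: Varga wins 9–4.
Tanaka–Ekwueme: Tanaka 9–4.
Tanaka vs Singh: Singh, 12–1.
Varga vs Ekwueme: Varga, 10–3.
Varga vs Singh: 10 to 3, Varga.
Ekwueme vs Singh: 2 to 11, Singh.
Varga defeats every rival head-to-head and is the Condorcet winner.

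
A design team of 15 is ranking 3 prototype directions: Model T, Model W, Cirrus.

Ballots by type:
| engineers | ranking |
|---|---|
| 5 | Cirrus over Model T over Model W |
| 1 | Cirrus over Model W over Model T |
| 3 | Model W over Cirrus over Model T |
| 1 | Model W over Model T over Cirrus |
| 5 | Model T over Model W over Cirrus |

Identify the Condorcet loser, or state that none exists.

none

Head-to-head results (15 engineers):
Model T–Model W: Model T 10–5.
Model T vs Cirrus: Cirrus wins 9–6.
Model W vs Cirrus: Model W preferred on 3+1+5 = 9 ballots; Model W wins 9–6.
No design is winless: Model T beats Model W; Model W beats Cirrus; Cirrus beats Model T. There is no Condorcet loser.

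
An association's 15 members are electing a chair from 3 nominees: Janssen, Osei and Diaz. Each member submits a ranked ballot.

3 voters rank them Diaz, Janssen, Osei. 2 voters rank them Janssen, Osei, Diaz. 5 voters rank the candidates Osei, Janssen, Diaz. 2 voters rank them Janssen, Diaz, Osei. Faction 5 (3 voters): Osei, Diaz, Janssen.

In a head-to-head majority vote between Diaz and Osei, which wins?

Ballots ranking Diaz above Osei: 3 + 2 = 5.
Ballots ranking Osei above Diaz: 15 − 5 = 10.
Osei wins the head-to-head 10–5.

Osei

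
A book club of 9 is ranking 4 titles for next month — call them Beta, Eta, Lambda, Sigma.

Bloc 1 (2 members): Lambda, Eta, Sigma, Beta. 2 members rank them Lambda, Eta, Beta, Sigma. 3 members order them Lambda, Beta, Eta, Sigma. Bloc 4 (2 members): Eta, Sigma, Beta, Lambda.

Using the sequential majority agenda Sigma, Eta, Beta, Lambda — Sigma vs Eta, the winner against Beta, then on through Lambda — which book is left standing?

Lambda

Round 1: Sigma vs Eta — 0–9, Eta advances.
Round 2: Eta vs Beta — 6–3, Eta advances.
Round 3: Eta vs Lambda — 2–7, Lambda advances.
Lambda survives the agenda.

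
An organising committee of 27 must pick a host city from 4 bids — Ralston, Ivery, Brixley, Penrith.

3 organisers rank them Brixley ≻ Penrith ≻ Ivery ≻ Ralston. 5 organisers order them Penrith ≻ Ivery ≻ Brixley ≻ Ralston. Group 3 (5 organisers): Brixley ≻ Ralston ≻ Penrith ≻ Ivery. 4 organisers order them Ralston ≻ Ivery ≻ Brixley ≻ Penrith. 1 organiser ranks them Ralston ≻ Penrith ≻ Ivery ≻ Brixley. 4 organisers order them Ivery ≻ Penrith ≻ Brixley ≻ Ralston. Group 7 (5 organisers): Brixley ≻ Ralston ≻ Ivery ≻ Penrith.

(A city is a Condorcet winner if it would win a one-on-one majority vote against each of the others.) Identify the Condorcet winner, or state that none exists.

Check each pair by majority over 27 ballots:
Ralston–Ivery: Ralston 15–12.
Ralston vs Brixley: Brixley, 22–5.
Ralston vs Penrith: Ralston, 15–12.
Ivery vs Brixley: Ivery, 14–13.
Ivery vs Penrith: Penrith, 14–13.
Brixley vs Penrith: Brixley wins 17–10.
Each city drops at least one matchup (Ralston loses to Brixley; Ivery loses to Ralston; Brixley loses to Ivery; Penrith loses to Ralston); the cycle Ralston → Ivery → Brixley → Ralston rules out a Condorcet winner.

none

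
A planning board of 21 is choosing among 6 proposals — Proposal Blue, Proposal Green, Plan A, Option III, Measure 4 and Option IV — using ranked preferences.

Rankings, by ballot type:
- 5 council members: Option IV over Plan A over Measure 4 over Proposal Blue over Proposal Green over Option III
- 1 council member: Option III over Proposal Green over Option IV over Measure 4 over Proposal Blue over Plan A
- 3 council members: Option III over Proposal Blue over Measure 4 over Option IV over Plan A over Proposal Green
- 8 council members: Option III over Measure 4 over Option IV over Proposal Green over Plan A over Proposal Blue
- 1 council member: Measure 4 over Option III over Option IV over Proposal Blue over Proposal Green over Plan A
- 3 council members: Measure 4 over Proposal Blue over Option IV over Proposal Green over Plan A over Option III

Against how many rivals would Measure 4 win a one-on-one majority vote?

4

Measure 4 against each rival (21 council members):
Measure 4 vs Proposal Blue: Measure 4, 18–3.
Measure 4–Proposal Green: Measure 4 20–1.
Measure 4 vs Plan A: 16 to 5, Measure 4.
Measure 4 vs Option III: Measure 4 preferred on 5+1+3 = 9 ballots; Option III wins 12–9.
Measure 4–Option IV: Measure 4 15–6.
Measure 4 beats Proposal Blue, Proposal Green, Plan A, Option IV; loses to Option III — 4 pairwise wins.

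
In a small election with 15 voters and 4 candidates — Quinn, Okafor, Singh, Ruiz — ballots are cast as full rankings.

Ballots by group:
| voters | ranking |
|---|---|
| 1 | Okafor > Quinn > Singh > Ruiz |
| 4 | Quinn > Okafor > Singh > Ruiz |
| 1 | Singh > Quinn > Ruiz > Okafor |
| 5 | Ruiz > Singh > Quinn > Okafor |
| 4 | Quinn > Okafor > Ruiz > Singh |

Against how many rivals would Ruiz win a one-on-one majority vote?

1

Ruiz against each rival (15 voters):
Ruiz vs Quinn: Quinn, 10–5.
Ruiz–Okafor: Okafor 9–6.
Ruiz vs Singh: Ruiz is ranked higher on 5+4 = 9 ballots, Singh on 6. Ruiz wins 9–6.
Ruiz beats Singh; loses to Quinn, Okafor — 1 pairwise win.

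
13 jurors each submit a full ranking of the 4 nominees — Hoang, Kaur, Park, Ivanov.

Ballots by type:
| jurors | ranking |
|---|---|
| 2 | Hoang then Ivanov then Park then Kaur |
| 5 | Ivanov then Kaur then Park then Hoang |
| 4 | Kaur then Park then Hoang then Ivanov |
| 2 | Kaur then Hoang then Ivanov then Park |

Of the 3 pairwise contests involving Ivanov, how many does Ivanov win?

2

Ivanov against each rival (13 jurors):
Ivanov vs Hoang: Hoang wins 8–5.
Ivanov–Kaur: Ivanov 7–6.
Ivanov–Park: Ivanov 9–4.
Ivanov beats Kaur, Park; loses to Hoang — 2 pairwise wins.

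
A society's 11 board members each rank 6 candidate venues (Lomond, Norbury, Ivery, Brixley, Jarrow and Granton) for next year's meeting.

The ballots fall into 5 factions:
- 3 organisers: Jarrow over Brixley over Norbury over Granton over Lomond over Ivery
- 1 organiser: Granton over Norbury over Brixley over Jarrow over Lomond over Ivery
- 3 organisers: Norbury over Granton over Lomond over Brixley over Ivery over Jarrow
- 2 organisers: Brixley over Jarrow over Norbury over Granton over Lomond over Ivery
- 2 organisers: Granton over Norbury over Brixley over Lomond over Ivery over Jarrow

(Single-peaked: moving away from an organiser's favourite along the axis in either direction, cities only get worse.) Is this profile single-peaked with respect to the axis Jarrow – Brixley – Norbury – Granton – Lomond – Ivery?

yes

Axis positions: Jarrow=1, Brixley=2, Norbury=3, Granton=4, Lomond=5, Ivery=6.
Faction 1 (peak Jarrow at position 1): ranking walks positions 1-2-3-4-5-6, expanding outward from the peak — single-peaked.
Faction 2 (peak Granton at position 4): ranking walks positions 4-3-2-1-5-6, expanding outward from the peak — single-peaked.
Faction 3 (peak Norbury at position 3): ranking walks positions 3-4-5-2-6-1, expanding outward from the peak — single-peaked.
Faction 4 (peak Brixley at position 2): ranking walks positions 2-1-3-4-5-6, expanding outward from the peak — single-peaked.
Faction 5 (peak Granton at position 4): ranking walks positions 4-3-2-5-6-1, expanding outward from the peak — single-peaked.
Every ranking is single-peaked on this axis.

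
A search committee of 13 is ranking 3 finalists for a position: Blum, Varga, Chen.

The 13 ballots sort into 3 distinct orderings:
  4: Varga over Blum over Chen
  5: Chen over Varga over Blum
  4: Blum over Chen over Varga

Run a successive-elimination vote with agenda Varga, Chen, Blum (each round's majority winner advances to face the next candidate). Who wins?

Round 1: Varga vs Chen — 4–9, Chen advances.
Round 2: Chen vs Blum — 5–8, Blum advances.
Blum survives the agenda.

Blum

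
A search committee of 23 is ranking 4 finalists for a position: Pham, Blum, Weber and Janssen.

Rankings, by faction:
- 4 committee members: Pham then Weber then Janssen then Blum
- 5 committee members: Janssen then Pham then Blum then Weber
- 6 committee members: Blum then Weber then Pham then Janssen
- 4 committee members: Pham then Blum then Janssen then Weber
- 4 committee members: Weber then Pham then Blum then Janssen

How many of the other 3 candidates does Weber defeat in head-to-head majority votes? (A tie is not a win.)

1

Weber against each rival (23 committee members):
Weber vs Pham: 6+4 = 10 for Weber, 13 for Pham — Pham by 13–10.
Weber vs Blum: Blum, 15–8.
Weber vs Janssen: Weber is ranked higher on 4+6+4 = 14 ballots, Janssen on 9. Weber wins 14–9.
Weber beats Janssen; loses to Pham, Blum — 1 pairwise win.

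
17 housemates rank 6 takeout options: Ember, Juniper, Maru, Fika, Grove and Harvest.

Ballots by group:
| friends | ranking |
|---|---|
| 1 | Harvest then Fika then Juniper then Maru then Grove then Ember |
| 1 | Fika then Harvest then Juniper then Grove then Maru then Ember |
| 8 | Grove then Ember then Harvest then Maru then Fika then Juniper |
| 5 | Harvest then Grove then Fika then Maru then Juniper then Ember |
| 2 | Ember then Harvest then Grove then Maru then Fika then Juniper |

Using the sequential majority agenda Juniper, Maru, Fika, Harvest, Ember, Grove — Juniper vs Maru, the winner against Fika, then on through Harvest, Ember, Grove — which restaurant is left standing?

Grove

Round 1: Juniper vs Maru — 2–15, Maru advances.
Round 2: Maru vs Fika — 10–7, Maru advances.
Round 3: Maru vs Harvest — 0–17, Harvest advances.
Round 4: Harvest vs Ember — 7–10, Ember advances.
Round 5: Ember vs Grove — 2–15, Grove advances.
The agenda winner is Grove.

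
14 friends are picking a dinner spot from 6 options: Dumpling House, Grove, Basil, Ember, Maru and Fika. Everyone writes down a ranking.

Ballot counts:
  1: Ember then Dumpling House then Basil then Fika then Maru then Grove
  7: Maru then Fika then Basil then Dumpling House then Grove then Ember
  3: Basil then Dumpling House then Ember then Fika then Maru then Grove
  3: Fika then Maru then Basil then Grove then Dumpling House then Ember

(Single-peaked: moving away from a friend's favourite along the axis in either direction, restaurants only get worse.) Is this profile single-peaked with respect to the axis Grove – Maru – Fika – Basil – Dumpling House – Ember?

Axis positions: Grove=1, Maru=2, Fika=3, Basil=4, Dumpling House=5, Ember=6.
Type 1 (peak Ember at position 6): ranking walks positions 6-5-4-3-2-1, expanding outward from the peak — single-peaked.
Type 2 (peak Maru at position 2): ranking walks positions 2-3-4-5-1-6, expanding outward from the peak — single-peaked.
Type 3 (peak Basil at position 4): ranking walks positions 4-5-6-3-2-1, expanding outward from the peak — single-peaked.
Type 4 (peak Fika at position 3): ranking walks positions 3-2-4-1-5-6, expanding outward from the peak — single-peaked.
Every ranking is single-peaked on this axis.

yes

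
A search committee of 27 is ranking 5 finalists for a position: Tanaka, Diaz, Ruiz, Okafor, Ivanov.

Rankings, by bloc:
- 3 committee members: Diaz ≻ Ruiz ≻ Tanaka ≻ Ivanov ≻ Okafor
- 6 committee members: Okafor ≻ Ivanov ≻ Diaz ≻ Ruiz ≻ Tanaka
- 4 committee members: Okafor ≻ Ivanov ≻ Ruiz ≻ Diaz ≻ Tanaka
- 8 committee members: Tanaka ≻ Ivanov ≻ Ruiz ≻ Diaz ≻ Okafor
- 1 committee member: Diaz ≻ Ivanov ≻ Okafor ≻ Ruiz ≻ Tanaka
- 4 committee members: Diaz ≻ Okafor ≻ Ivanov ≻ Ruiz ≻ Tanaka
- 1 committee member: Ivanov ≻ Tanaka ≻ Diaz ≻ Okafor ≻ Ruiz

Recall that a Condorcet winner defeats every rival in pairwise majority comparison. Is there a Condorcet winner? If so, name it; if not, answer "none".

none

Head-to-head results (27 committee members):
Tanaka vs Diaz: Tanaka is ranked higher on 8+1 = 9 ballots, Diaz on 18. Diaz wins 18–9.
Tanaka vs Ruiz: 8+1 = 9 for Tanaka, 18 for Ruiz — Ruiz by 18–9.
Tanaka vs Okafor: 12 to 15, Okafor.
Tanaka vs Ivanov: Tanaka is ranked higher on 3+8 = 11 ballots, Ivanov on 16. Ivanov wins 16–11.
Diaz vs Ruiz: Diaz is ranked higher on 3+6+1+4+1 = 15 ballots, Ruiz on 12. Diaz wins 15–12.
Diaz–Okafor: Diaz 17–10.
Diaz–Ivanov: Ivanov 19–8.
Ruiz vs Okafor: Ruiz is ranked higher on 3+8 = 11 ballots, Okafor on 16. Okafor wins 16–11.
Ruiz–Ivanov: Ivanov 24–3.
Okafor vs Ivanov: 14 to 13, Okafor.
Every candidate loses at least once (Tanaka loses to Diaz; Diaz loses to Ivanov; Ruiz loses to Diaz; Okafor loses to Diaz; Ivanov loses to Okafor). The majority relation contains the cycle Diaz > Okafor > Ivanov > Diaz, so there is no Condorcet winner.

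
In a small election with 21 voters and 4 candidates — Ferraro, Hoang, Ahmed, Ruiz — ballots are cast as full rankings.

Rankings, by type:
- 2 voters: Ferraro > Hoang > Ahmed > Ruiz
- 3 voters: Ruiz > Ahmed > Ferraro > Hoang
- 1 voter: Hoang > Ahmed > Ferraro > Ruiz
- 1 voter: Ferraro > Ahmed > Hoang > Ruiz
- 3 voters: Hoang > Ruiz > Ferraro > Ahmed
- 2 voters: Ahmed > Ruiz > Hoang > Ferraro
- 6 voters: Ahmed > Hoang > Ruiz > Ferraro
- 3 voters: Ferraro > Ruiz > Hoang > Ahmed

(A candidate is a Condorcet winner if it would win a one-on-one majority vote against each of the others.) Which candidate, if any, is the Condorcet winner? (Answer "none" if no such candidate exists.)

Ahmed

Head-to-head results (21 voters):
Ferraro vs Hoang: Hoang wins 12–9.
Ferraro vs Ahmed: 2+1+3+3 = 9 for Ferraro, 12 for Ahmed — Ahmed by 12–9.
Ferraro vs Ruiz: Ferraro is ranked higher on 2+1+1+3 = 7 ballots, Ruiz on 14. Ruiz wins 14–7.
Hoang vs Ahmed: Ahmed wins 12–9.
Hoang vs Ruiz: Hoang preferred on 2+1+1+3+6 = 13 ballots; Hoang wins 13–8.
Ahmed vs Ruiz: Ahmed, 12–9.
Ahmed defeats every rival head-to-head and is the Condorcet winner.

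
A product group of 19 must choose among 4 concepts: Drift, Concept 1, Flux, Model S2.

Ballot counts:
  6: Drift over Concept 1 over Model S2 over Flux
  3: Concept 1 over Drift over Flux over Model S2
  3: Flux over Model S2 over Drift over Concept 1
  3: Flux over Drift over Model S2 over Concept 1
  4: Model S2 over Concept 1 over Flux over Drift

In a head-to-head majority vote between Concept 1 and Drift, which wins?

Drift

Ballots ranking Concept 1 above Drift: 3 + 4 = 7.
Ballots ranking Drift above Concept 1: 19 − 7 = 12.
Drift wins the head-to-head 12–7.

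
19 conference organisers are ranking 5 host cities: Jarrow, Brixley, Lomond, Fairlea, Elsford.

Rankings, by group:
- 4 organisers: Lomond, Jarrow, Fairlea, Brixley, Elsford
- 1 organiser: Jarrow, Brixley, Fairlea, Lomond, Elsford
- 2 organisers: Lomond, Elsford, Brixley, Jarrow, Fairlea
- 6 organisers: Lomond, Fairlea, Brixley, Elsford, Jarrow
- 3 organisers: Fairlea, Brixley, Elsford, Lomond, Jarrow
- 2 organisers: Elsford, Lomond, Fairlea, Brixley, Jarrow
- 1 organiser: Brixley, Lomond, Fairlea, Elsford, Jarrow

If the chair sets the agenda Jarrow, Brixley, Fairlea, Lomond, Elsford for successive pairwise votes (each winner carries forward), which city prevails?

Lomond

Round 1: Jarrow vs Brixley — 5–14, Brixley advances.
Round 2: Brixley vs Fairlea — 4–15, Fairlea advances.
Round 3: Fairlea vs Lomond — 4–15, Lomond advances.
Round 4: Lomond vs Elsford — 14–5, Lomond advances.
The agenda winner is Lomond.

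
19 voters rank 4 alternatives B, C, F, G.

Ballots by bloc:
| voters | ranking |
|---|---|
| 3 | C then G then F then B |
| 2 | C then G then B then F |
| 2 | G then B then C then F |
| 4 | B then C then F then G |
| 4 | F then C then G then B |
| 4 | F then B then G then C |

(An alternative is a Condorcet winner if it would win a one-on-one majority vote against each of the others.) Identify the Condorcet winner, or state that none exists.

Pairwise majorities:
B vs C: B wins 10–9.
B–F: F 11–8.
B vs G: G, 11–8.
C–F: C 11–8.
C vs G: C wins 13–6.
F vs G: F wins 12–7.
Each alternative drops at least one matchup (B loses to F; C loses to B; F loses to C; G loses to C); the cycle B > C > F > B rules out a Condorcet winner.

none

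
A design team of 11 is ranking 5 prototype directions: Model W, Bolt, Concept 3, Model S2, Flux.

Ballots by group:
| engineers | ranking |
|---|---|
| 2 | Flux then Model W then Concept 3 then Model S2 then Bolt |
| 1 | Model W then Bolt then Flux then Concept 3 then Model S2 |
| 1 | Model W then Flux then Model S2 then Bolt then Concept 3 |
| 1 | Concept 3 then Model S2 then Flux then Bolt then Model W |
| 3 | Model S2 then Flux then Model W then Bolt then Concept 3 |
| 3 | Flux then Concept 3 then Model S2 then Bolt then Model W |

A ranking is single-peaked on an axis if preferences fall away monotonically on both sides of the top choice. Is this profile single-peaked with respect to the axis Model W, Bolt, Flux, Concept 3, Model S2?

Axis positions: Model W=1, Bolt=2, Flux=3, Concept 3=4, Model S2=5.
Group 1: ranking walks positions 3-1-4-5-2; Model W is ranked above Bolt even though Bolt lies between Model W and the peak Flux on the axis — preferences dip and rise again. Not single-peaked.
Group 2 (peak Model W at position 1): ranking walks positions 1-2-3-4-5, expanding outward from the peak — single-peaked.
Group 3: ranking walks positions 1-3-5-2-4; Flux is ranked above Bolt even though Bolt lies between Flux and the peak Model W on the axis — preferences dip and rise again. Not single-peaked.
Group 4 (peak Concept 3 at position 4): ranking walks positions 4-5-3-2-1, expanding outward from the peak — single-peaked.
Group 5: ranking walks positions 5-3-1-2-4; Flux is ranked above Concept 3 even though Concept 3 lies between Flux and the peak Model S2 on the axis — preferences dip and rise again. Not single-peaked.
Group 6 (peak Flux at position 3): ranking walks positions 3-4-5-2-1, expanding outward from the peak — single-peaked.
Group 1 violates single-peakedness, so the profile is not single-peaked on this axis.

no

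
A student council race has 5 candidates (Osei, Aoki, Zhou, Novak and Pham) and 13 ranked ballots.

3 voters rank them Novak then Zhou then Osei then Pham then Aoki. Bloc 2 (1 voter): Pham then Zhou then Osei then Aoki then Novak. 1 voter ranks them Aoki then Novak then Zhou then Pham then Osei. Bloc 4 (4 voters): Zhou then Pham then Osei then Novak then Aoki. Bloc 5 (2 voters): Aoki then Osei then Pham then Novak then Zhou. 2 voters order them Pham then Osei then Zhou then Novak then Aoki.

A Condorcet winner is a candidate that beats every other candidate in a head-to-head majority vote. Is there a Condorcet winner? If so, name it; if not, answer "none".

Pairwise majorities:
Osei vs Aoki: Osei, 10–3.
Osei vs Zhou: Zhou wins 9–4.
Osei vs Novak: Osei, 9–4.
Osei vs Pham: Pham wins 8–5.
Aoki vs Zhou: Zhou wins 10–3.
Aoki vs Novak: Novak wins 9–4.
Aoki vs Pham: Pham wins 10–3.
Zhou–Novak: Zhou 7–6.
Zhou–Pham: Zhou 8–5.
Novak vs Pham: Pham, 9–4.
Zhou beats each of Osei, Aoki, Novak, Pham — Zhou is the Condorcet winner.

Zhou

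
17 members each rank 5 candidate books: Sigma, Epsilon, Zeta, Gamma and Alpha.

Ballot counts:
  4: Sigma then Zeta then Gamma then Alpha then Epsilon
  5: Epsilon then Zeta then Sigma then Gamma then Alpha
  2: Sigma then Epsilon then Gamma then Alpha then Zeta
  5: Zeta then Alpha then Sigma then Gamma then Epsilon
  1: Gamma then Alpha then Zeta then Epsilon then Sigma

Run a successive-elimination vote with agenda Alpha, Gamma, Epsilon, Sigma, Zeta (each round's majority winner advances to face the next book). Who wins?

Round 1: Alpha vs Gamma — 5–12, Gamma advances.
Round 2: Gamma vs Epsilon — 10–7, Gamma advances.
Round 3: Gamma vs Sigma — 1–16, Sigma advances.
Round 4: Sigma vs Zeta — 6–11, Zeta advances.
The agenda winner is Zeta.

Zeta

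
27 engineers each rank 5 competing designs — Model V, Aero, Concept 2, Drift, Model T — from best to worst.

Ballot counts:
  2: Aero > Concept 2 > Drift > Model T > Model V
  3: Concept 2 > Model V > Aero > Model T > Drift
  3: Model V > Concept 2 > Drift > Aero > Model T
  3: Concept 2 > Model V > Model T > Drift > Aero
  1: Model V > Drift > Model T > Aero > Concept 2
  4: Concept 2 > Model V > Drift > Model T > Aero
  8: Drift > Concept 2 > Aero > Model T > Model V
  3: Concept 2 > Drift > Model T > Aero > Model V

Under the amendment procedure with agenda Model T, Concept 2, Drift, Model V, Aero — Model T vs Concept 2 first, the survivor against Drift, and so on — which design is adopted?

Concept 2

Round 1: Model T vs Concept 2 — 1–26, Concept 2 advances.
Round 2: Concept 2 vs Drift — 18–9, Concept 2 advances.
Round 3: Concept 2 vs Model V — 23–4, Concept 2 advances.
Round 4: Concept 2 vs Aero — 24–3, Concept 2 advances.
The agenda winner is Concept 2.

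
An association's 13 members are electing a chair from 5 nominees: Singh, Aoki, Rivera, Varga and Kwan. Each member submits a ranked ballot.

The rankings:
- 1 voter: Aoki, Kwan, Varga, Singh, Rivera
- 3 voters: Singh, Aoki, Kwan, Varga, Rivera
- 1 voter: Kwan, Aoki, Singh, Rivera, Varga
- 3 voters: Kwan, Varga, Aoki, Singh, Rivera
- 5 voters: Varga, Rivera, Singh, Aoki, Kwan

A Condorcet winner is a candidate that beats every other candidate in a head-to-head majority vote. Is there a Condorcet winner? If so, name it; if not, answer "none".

Pairwise majorities:
Singh vs Aoki: 3+5 = 8 for Singh, 5 for Aoki — Singh by 8–5.
Singh vs Rivera: Singh is ranked higher on 1+3+1+3 = 8 ballots, Rivera on 5. Singh wins 8–5.
Singh vs Varga: Singh is ranked higher on 3+1 = 4 ballots, Varga on 9. Varga wins 9–4.
Singh vs Kwan: Singh preferred on 3+5 = 8 ballots; Singh wins 8–5.
Aoki vs Rivera: 1+3+1+3 = 8 for Aoki, 5 for Rivera — Aoki by 8–5.
Aoki vs Varga: 1+3+1 = 5 for Aoki, 8 for Varga — Varga by 8–5.
Aoki vs Kwan: 1+3+5 = 9 for Aoki, 4 for Kwan — Aoki by 9–4.
Rivera vs Varga: Rivera preferred on 1 ballot; Varga wins 12–1.
Rivera vs Kwan: 5 for Rivera, 8 for Kwan — Kwan by 8–5.
Varga vs Kwan: Varga is ranked higher on 5 ballots, Kwan on 8. Kwan wins 8–5.
Each candidate drops at least one matchup (Singh loses to Varga; Aoki loses to Singh; Rivera loses to Singh; Varga loses to Kwan; Kwan loses to Singh); the cycle Singh beats Kwan beats Varga beats Singh rules out a Condorcet winner.

none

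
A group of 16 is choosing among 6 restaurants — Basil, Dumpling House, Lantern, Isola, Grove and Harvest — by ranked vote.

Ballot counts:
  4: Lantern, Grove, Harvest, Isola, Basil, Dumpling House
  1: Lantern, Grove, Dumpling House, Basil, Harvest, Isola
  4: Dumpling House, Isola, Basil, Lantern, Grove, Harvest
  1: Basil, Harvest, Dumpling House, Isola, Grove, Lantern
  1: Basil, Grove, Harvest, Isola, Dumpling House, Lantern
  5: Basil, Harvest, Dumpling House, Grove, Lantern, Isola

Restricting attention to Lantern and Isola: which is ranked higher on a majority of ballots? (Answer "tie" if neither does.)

Ballots ranking Lantern above Isola: 4 + 1 + 5 = 10.
Ballots ranking Isola above Lantern: 16 − 10 = 6.
Lantern wins the head-to-head 10–6.

Lantern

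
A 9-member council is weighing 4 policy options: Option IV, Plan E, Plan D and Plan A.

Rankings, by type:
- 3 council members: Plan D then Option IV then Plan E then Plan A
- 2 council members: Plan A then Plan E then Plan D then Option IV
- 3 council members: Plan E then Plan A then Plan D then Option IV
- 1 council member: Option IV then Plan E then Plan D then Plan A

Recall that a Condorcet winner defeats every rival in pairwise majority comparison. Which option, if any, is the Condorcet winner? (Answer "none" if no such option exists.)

Check each pair by majority over 9 ballots:
Option IV vs Plan E: Option IV preferred on 3+1 = 4 ballots; Plan E wins 5–4.
Option IV vs Plan D: Option IV is ranked higher on 1 ballot, Plan D on 8. Plan D wins 8–1.
Option IV vs Plan A: 3+1 = 4 for Option IV, 5 for Plan A — Plan A by 5–4.
Plan E vs Plan D: 2+3+1 = 6 for Plan E, 3 for Plan D — Plan E by 6–3.
Plan E vs Plan A: Plan E preferred on 3+3+1 = 7 ballots; Plan E wins 7–2.
Plan D vs Plan A: Plan A wins 5–4.
Plan E defeats every rival head-to-head and is the Condorcet winner.

Plan E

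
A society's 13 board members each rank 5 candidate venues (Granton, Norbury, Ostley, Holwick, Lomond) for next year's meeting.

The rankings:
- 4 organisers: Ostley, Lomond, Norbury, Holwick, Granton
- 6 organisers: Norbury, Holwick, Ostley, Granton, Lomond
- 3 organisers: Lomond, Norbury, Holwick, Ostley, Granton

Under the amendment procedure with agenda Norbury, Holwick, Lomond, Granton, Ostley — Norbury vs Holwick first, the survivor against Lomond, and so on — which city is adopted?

Round 1: Norbury vs Holwick — 13–0, Norbury advances.
Round 2: Norbury vs Lomond — 6–7, Lomond advances.
Round 3: Lomond vs Granton — 7–6, Lomond advances.
Round 4: Lomond vs Ostley — 3–10, Ostley advances.
Ostley survives the agenda.

Ostley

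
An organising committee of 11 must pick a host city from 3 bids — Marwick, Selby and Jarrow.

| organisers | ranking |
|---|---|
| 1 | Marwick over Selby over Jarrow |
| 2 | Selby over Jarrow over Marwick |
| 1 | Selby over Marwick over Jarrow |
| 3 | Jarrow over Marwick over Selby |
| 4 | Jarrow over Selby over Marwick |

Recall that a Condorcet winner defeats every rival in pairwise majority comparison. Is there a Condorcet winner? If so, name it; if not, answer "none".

Jarrow

Head-to-head results (11 organisers):
Marwick vs Selby: Selby wins 7–4.
Marwick vs Jarrow: Jarrow, 9–2.
Selby–Jarrow: Jarrow 7–4.
Jarrow beats each of Marwick, Selby — Jarrow is the Condorcet winner.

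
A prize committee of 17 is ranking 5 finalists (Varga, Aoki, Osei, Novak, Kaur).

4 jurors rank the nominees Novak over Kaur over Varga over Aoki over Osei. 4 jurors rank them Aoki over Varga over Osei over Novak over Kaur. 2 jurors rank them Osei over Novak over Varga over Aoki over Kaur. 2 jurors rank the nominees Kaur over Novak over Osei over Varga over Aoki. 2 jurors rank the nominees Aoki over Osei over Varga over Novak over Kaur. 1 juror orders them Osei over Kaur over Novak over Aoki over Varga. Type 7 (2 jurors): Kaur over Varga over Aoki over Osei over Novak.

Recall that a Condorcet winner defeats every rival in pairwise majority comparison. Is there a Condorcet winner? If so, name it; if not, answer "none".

none

Pairwise majorities:
Varga vs Aoki: Varga wins 10–7.
Varga vs Osei: Varga, 10–7.
Varga vs Novak: Novak wins 9–8.
Varga vs Kaur: Kaur, 9–8.
Aoki vs Osei: Aoki wins 12–5.
Aoki vs Novak: Novak, 9–8.
Aoki vs Kaur: Kaur, 9–8.
Osei vs Novak: Osei wins 11–6.
Osei–Kaur: Osei 9–8.
Novak vs Kaur: Novak, 12–5.
Every nominee loses at least once (Varga loses to Novak; Aoki loses to Varga; Osei loses to Varga; Novak loses to Osei; Kaur loses to Osei). The majority relation contains the cycle Varga → Osei → Novak → Varga, so there is no Condorcet winner.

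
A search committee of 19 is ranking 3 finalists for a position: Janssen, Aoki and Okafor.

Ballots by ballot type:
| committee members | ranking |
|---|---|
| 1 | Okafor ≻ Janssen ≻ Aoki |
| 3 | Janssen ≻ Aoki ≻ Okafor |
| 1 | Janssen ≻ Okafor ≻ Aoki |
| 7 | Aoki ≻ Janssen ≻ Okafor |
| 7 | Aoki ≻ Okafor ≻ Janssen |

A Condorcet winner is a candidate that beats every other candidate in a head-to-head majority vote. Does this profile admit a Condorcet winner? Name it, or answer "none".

Check each pair by majority over 19 ballots:
Janssen vs Aoki: Aoki wins 14–5.
Janssen vs Okafor: Janssen, 11–8.
Aoki–Okafor: Aoki 17–2.
Aoki defeats every rival head-to-head and is the Condorcet winner.

Aoki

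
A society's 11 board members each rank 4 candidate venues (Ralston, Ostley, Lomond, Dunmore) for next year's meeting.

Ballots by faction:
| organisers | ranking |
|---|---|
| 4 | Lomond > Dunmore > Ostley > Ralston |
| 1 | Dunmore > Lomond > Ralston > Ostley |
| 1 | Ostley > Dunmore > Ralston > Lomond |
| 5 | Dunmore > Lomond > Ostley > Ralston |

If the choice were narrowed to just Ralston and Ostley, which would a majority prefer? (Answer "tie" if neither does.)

Ballots ranking Ralston above Ostley: 1.
Ballots ranking Ostley above Ralston: 11 − 1 = 10.
Ostley wins the head-to-head 10–1.

Ostley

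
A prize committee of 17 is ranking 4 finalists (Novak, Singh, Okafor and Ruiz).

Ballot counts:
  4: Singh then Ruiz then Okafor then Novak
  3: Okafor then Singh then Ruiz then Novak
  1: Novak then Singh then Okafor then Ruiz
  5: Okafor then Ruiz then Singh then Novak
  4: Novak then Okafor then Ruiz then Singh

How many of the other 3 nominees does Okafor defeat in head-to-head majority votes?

Okafor against each rival (17 jurors):
Okafor vs Novak: Okafor preferred on 4+3+5 = 12 ballots; Okafor wins 12–5.
Okafor vs Singh: Okafor, 12–5.
Okafor vs Ruiz: Okafor is ranked higher on 3+1+5+4 = 13 ballots, Ruiz on 4. Okafor wins 13–4.
Okafor beats Novak, Singh, Ruiz — 3 pairwise wins.

3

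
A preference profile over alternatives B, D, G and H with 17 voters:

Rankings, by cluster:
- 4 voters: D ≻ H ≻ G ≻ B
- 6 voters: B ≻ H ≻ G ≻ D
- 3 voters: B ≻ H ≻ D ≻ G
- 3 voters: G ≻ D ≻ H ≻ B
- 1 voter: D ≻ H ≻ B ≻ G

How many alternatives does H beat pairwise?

2

H against each rival (17 voters):
H–B: B 9–8.
H vs D: 6+3 = 9 for H, 8 for D — H by 9–8.
H vs G: H, 14–3.
H beats D, G; loses to B — 2 pairwise wins.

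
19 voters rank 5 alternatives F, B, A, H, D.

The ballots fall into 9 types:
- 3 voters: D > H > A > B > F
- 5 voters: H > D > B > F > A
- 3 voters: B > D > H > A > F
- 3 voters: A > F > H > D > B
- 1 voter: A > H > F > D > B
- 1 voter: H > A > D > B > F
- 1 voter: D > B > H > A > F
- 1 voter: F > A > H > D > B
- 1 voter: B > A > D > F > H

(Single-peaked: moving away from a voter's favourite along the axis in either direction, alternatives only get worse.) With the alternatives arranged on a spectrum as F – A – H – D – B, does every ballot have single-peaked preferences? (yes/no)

Axis positions: F=1, A=2, H=3, D=4, B=5.
Type 1 (peak D at position 4): ranking walks positions 4-3-2-5-1, expanding outward from the peak — single-peaked.
Type 2: ranking walks positions 3-4-5-1-2; F is ranked above A even though A lies between F and the peak H on the axis — preferences dip and rise again. Not single-peaked.
Type 3 (peak B at position 5): ranking walks positions 5-4-3-2-1, expanding outward from the peak — single-peaked.
Type 4 (peak A at position 2): ranking walks positions 2-1-3-4-5, expanding outward from the peak — single-peaked.
Type 5 (peak A at position 2): ranking walks positions 2-3-1-4-5, expanding outward from the peak — single-peaked.
Type 6 (peak H at position 3): ranking walks positions 3-2-4-5-1, expanding outward from the peak — single-peaked.
Type 7 (peak D at position 4): ranking walks positions 4-5-3-2-1, expanding outward from the peak — single-peaked.
Type 8 (peak F at position 1): ranking walks positions 1-2-3-4-5, expanding outward from the peak — single-peaked.
Type 9: ranking walks positions 5-2-4-1-3; A is ranked above D even though D lies between A and the peak B on the axis — preferences dip and rise again. Not single-peaked.
Type 2 violates single-peakedness, so the profile is not single-peaked on this axis.

no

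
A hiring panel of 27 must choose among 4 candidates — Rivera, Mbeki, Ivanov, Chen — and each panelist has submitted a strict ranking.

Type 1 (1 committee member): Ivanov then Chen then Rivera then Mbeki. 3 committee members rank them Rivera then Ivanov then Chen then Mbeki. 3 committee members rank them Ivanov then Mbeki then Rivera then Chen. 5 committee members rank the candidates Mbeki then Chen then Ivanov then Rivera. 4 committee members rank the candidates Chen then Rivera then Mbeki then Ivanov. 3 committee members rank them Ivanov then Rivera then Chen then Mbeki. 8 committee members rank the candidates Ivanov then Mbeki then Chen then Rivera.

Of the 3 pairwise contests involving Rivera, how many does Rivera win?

0

Rivera against each rival (27 committee members):
Rivera vs Mbeki: Mbeki wins 16–11.
Rivera vs Ivanov: Rivera preferred on 3+4 = 7 ballots; Ivanov wins 20–7.
Rivera vs Chen: Chen, 18–9.
Rivera beats no one; loses to Mbeki, Ivanov, Chen — 0 pairwise wins.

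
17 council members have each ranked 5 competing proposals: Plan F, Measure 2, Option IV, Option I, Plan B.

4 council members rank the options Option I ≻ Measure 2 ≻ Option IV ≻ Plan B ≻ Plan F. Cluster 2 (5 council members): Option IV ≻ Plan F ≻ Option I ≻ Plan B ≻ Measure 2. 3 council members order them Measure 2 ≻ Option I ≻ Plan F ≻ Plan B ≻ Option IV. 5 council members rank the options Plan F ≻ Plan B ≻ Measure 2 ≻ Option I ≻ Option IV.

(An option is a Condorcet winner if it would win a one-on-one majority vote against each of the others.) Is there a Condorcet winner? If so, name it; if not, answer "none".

none

Head-to-head results (17 council members):
Plan F vs Measure 2: Plan F is ranked higher on 5+5 = 10 ballots, Measure 2 on 7. Plan F wins 10–7.
Plan F vs Option IV: Plan F preferred on 3+5 = 8 ballots; Option IV wins 9–8.
Plan F vs Option I: 10 to 7, Plan F.
Plan F vs Plan B: 13 to 4, Plan F.
Measure 2 vs Option IV: Measure 2 is ranked higher on 4+3+5 = 12 ballots, Option IV on 5. Measure 2 wins 12–5.
Measure 2 vs Option I: 3+5 = 8 for Measure 2, 9 for Option I — Option I by 9–8.
Measure 2 vs Plan B: Measure 2 preferred on 4+3 = 7 ballots; Plan B wins 10–7.
Option IV vs Option I: Option IV is ranked higher on 5 ballots, Option I on 12. Option I wins 12–5.
Option IV vs Plan B: Option IV is ranked higher on 4+5 = 9 ballots, Plan B on 8. Option IV wins 9–8.
Option I vs Plan B: 12 to 5, Option I.
Each option drops at least one matchup (Plan F loses to Option IV; Measure 2 loses to Plan F; Option IV loses to Measure 2; Option I loses to Plan F; Plan B loses to Plan F); the cycle Plan F > Measure 2 > Option IV > Plan F rules out a Condorcet winner.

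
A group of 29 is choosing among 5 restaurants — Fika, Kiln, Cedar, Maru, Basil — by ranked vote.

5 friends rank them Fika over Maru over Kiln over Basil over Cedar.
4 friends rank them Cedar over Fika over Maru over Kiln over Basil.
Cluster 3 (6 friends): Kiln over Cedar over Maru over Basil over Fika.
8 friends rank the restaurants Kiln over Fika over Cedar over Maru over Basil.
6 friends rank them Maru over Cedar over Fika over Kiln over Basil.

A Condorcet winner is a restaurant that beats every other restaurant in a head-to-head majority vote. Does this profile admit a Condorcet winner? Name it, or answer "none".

none

Pairwise majorities:
Fika vs Kiln: Fika preferred on 5+4+6 = 15 ballots; Fika wins 15–14.
Fika vs Cedar: Fika is ranked higher on 5+8 = 13 ballots, Cedar on 16. Cedar wins 16–13.
Fika vs Maru: Fika wins 17–12.
Fika vs Basil: Fika preferred on 5+4+8+6 = 23 ballots; Fika wins 23–6.
Kiln vs Cedar: Kiln wins 19–10.
Kiln vs Maru: Kiln preferred on 6+8 = 14 ballots; Maru wins 15–14.
Kiln vs Basil: Kiln, 29–0.
Cedar vs Maru: Cedar wins 18–11.
Cedar vs Basil: Cedar is ranked higher on 4+6+8+6 = 24 ballots, Basil on 5. Cedar wins 24–5.
Maru–Basil: Maru 29–0.
Every restaurant loses at least once (Fika loses to Cedar; Kiln loses to Fika; Cedar loses to Kiln; Maru loses to Fika; Basil loses to Fika). The majority relation contains the cycle Fika → Kiln → Cedar → Fika, so there is no Condorcet winner.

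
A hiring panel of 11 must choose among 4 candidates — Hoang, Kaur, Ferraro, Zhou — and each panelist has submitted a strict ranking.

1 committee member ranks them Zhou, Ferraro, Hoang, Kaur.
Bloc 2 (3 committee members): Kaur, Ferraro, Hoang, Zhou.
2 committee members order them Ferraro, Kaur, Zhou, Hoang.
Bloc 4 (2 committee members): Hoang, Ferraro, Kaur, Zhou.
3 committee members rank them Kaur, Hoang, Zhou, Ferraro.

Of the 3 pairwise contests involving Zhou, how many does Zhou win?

0

Zhou against each rival (11 committee members):
Zhou vs Hoang: Hoang wins 8–3.
Zhou vs Kaur: Zhou is ranked higher on 1 ballot, Kaur on 10. Kaur wins 10–1.
Zhou vs Ferraro: Ferraro wins 7–4.
Zhou beats no one; loses to Hoang, Kaur, Ferraro — 0 pairwise wins.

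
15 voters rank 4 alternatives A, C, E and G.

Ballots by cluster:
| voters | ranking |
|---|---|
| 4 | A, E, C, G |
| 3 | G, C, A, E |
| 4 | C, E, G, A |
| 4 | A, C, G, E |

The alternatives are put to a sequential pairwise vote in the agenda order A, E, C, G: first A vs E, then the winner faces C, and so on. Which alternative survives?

Round 1: A vs E — 11–4, A advances.
Round 2: A vs C — 8–7, A advances.
Round 3: A vs G — 8–7, A advances.
A survives the agenda.

A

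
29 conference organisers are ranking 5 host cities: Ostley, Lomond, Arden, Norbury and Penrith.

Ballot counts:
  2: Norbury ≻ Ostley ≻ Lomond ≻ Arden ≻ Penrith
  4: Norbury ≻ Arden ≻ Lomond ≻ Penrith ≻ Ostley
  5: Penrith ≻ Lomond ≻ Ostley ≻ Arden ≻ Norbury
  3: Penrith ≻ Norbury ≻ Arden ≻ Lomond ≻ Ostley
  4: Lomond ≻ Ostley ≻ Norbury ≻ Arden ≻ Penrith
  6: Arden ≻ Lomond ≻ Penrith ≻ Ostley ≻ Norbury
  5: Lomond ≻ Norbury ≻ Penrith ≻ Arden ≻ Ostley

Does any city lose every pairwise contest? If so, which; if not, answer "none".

none

Pairwise majorities:
Ostley vs Lomond: Ostley preferred on 2 ballots; Lomond wins 27–2.
Ostley vs Arden: 11 to 18, Arden.
Ostley vs Norbury: Ostley, 15–14.
Ostley–Penrith: Penrith 23–6.
Lomond vs Arden: 2+5+4+5 = 16 for Lomond, 13 for Arden — Lomond by 16–13.
Lomond vs Norbury: Lomond, 20–9.
Lomond–Penrith: Lomond 21–8.
Arden vs Norbury: Norbury wins 18–11.
Arden vs Penrith: 16 to 13, Arden.
Norbury vs Penrith: 2+4+4+5 = 15 for Norbury, 14 for Penrith — Norbury by 15–14.
No city is winless: Ostley beats Norbury; Lomond beats Ostley; Arden beats Ostley; Norbury beats Arden; Penrith beats Ostley. There is no Condorcet loser.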